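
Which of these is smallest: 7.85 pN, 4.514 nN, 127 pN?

7.85 pN

7.85 pN = 0.00000000000785 N
4.514 nN = 0.000000004514 N
127 pN = 0.000000000127 N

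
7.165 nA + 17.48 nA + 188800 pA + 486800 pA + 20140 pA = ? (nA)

In nA:
  7.165 nA → 7.165
  17.48 nA → 17.48
  188800 pA = 188800 × 10^-3 nA = 188.8
  486800 pA = 486800 × 10^-3 nA = 486.8
  20140 pA = 20140 × 10^-3 nA = 20.14
Sum: 7.165 + 17.48 + 188.8 + 486.8 + 20.14 = 720.385

720.385 nA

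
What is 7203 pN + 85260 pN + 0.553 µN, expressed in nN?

In nN:
  7203 pN = 7203 × 10⁻³ nN = 7.203
  85260 pN = 85260 × 10⁻³ nN = 85.26
  0.553 µN = 0.553 × 10³ nN = 553
Sum: 7.203 + 85.26 + 553 = 645.463

645.463 nN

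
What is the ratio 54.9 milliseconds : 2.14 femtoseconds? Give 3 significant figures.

25700000000000

(54.9 × 10⁻³) / (2.14 × 10⁻¹⁵) = 25.65 × 10¹²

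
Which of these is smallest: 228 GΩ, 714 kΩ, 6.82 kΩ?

228 GΩ = 228000000000 Ω
714 kΩ = 714000 Ω
6.82 kΩ = 6820 Ω

6.82 kΩ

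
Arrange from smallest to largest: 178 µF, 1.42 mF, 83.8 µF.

83.8 µF < 178 µF < 1.42 mF

178 µF = 0.000178 F
1.42 mF = 0.00142 F
83.8 µF = 0.0000838 F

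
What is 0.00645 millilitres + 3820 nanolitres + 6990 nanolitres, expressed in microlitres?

In microlitres:
  0.00645 millilitres = 0.00645 × 10^3 microlitres = 6.45
  3820 nanolitres = 3820 × 10^-3 microlitres = 3.82
  6990 nanolitres = 6990 × 10^-3 microlitres = 6.99
Sum: 6.45 + 3.82 + 6.99 = 17.26

17.26 microlitres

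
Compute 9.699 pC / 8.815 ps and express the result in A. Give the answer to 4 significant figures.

1.100 A

(9.699e-12) / (8.815e-12) = 1.10028 A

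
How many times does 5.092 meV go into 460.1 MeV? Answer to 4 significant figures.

90360000000

(460.1e6) / (5.092e-3) = 90.357e9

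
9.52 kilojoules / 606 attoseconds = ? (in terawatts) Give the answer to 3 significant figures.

(9.52e3) / (606e-18) = 0.01571e21 W

15700000 terawatts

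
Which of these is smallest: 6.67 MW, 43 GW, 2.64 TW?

6.67 MW

6.67 MW = 6670000 W
43 GW = 43000000000 W
2.64 TW = 2640000000000 W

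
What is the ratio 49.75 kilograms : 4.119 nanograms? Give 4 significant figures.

(49.75 × 10³) / (4.119 × 10⁻⁹) = 12.078 × 10¹²

12080000000000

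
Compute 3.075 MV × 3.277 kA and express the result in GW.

10.076775 GW

3.075e6 × 3.277e3 = 10.076775e9 W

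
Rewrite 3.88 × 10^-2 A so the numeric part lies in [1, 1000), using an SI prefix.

38.8 mA

= 38.8 × 10^-3 A; 10^-3 is milli.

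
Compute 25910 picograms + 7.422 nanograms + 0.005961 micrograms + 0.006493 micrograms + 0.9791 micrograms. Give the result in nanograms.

In nanograms:
  25910 picograms = 25910 × 10⁻³ nanograms = 25.91
  7.422 nanograms → 7.422
  0.005961 micrograms = 0.005961 × 10³ nanograms = 5.961
  0.006493 micrograms = 0.006493 × 10³ nanograms = 6.493
  0.9791 micrograms = 0.9791 × 10³ nanograms = 979.1
Sum: 25.91 + 7.422 + 5.961 + 6.493 + 979.1 = 1024.886

1024.886 nanograms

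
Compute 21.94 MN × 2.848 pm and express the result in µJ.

62.48512 µJ

21.94 × 10⁶ × 2.848 × 10⁻¹² = 62.48512 × 10⁻⁶ J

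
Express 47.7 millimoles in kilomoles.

milli = 10⁻³, kilo = 10³; factor is 10⁻⁶.
47.7 × 10⁻⁶ = 0.0000477

0.0000477 kilomoles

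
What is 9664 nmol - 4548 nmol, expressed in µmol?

In µmol:
  9664 nmol = 9664 × 10^-3 µmol = 9.664
  4548 nmol = 4548 × 10^-3 µmol = 4.548
Difference: 9.664 - 4.548 = 5.116

5.116 µmol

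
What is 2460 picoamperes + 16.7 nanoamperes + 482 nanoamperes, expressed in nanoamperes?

In nanoamperes:
  2460 picoamperes = 2460 × 10⁻³ nanoamperes = 2.46
  16.7 nanoamperes → 16.7
  482 nanoamperes → 482
Sum: 2.46 + 16.7 + 482 = 501.16

501.16 nanoamperes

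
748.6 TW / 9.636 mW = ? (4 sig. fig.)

(748.6 × 10^12) / (9.636 × 10^-3) = 77.688 × 10^15

77690000000000000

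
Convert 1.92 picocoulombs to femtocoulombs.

pico = 10^-12, femto = 10^-15; factor is 10^3.
1.92 × 10^3 = 1920

1920 femtocoulombs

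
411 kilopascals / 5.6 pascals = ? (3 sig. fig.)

73400

(411 × 10³) / (5.6) = 73.39 × 10³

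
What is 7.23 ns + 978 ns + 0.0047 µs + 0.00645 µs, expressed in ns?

In ns:
  7.23 ns → 7.23
  978 ns → 978
  0.0047 µs = 0.0047e3 ns = 4.7
  0.00645 µs = 0.00645e3 ns = 6.45
Sum: 7.23 + 978 + 4.7 + 6.45 = 996.38

996.38 ns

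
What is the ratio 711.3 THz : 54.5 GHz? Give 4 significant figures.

13050

(711.3 × 10¹²) / (54.5 × 10⁹) = 13.051 × 10³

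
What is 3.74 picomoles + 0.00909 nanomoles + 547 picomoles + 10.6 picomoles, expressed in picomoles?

570.43 picomoles

In picomoles:
  3.74 picomoles → 3.74
  0.00909 nanomoles = 0.00909 × 10³ picomoles = 9.09
  547 picomoles → 547
  10.6 picomoles → 10.6
Sum: 3.74 + 9.09 + 547 + 10.6 = 570.43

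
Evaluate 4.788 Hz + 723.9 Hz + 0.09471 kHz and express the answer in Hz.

823.398 Hz

In Hz:
  4.788 Hz → 4.788
  723.9 Hz → 723.9
  0.09471 kHz = 0.09471 × 10^3 Hz = 94.71
Sum: 4.788 + 723.9 + 94.71 = 823.398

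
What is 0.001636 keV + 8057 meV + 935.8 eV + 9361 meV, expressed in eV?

954.854 eV

In eV:
  0.001636 keV = 0.001636e3 eV = 1.636
  8057 meV = 8057e-3 eV = 8.057
  935.8 eV → 935.8
  9361 meV = 9361e-3 eV = 9.361
Sum: 1.636 + 8.057 + 935.8 + 9.361 = 954.854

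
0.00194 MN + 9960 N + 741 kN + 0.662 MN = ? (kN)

1414.9 kN

In kN:
  0.00194 MN = 0.00194 × 10³ kN = 1.94
  9960 N = 9960 × 10⁻³ kN = 9.96
  741 kN → 741
  0.662 MN = 0.662 × 10³ kN = 662
Sum: 1.94 + 9.96 + 741 + 662 = 1414.9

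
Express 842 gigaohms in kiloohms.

842000000 kiloohms

giga = 10⁹, kilo = 10³; factor is 10⁶.
842 × 10⁶ = 842000000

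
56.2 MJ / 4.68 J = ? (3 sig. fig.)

(56.2 × 10⁶) / (4.68) = 12.01 × 10⁶

12000000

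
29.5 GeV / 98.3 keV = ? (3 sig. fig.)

(29.5 × 10^9) / (98.3 × 10^3) = 0.3001 × 10^6

300000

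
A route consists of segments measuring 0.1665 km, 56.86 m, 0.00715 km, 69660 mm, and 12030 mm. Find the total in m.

312.2 m

In m:
  0.1665 km = 0.1665e3 m = 166.5
  56.86 m → 56.86
  0.00715 km = 0.00715e3 m = 7.15
  69660 mm = 69660e-3 m = 69.66
  12030 mm = 12030e-3 m = 12.03
Sum: 166.5 + 56.86 + 7.15 + 69.66 + 12.03 = 312.2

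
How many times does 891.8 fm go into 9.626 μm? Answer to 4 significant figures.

(9.626 × 10^-6) / (891.8 × 10^-15) = 0.010794 × 10^9

10790000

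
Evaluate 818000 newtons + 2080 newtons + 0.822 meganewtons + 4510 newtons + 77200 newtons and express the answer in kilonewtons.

In kilonewtons:
  818000 newtons = 818000e-3 kilonewtons = 818
  2080 newtons = 2080e-3 kilonewtons = 2.08
  0.822 meganewtons = 0.822e3 kilonewtons = 822
  4510 newtons = 4510e-3 kilonewtons = 4.51
  77200 newtons = 77200e-3 kilonewtons = 77.2
Sum: 818 + 2.08 + 822 + 4.51 + 77.2 = 1723.79

1723.79 kilonewtons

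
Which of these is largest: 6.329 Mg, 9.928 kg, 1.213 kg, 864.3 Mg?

864.3 Mg

6.329 Mg = 6329000 g
9.928 kg = 9928 g
1.213 kg = 1213 g
864.3 Mg = 864300000 g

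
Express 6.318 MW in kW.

6318 kW

mega = 10^6, kilo = 10^3; factor is 10^3.
6.318 × 10^3 = 6318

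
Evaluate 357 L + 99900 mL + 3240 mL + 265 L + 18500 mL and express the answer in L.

In L:
  357 L → 357
  99900 mL = 99900 × 10^-3 L = 99.9
  3240 mL = 3240 × 10^-3 L = 3.24
  265 L → 265
  18500 mL = 18500 × 10^-3 L = 18.5
Sum: 357 + 99.9 + 3.24 + 265 + 18.5 = 743.64

743.64 L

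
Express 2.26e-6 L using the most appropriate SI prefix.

2.26 uL

= 2.26e-6 L; 1e-6 is micro.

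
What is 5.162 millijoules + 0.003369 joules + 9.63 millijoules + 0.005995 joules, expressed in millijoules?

In millijoules:
  5.162 millijoules → 5.162
  0.003369 joules = 0.003369 × 10^3 millijoules = 3.369
  9.63 millijoules → 9.63
  0.005995 joules = 0.005995 × 10^3 millijoules = 5.995
Sum: 5.162 + 3.369 + 9.63 + 5.995 = 24.156

24.156 millijoules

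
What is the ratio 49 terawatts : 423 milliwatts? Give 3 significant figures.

(49 × 10¹²) / (423 × 10⁻³) = 0.1158 × 10¹⁵

116000000000000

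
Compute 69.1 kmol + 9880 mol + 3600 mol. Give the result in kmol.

82.58 kmol

In kmol:
  69.1 kmol → 69.1
  9880 mol = 9880e-3 kmol = 9.88
  3600 mol = 3600e-3 kmol = 3.6
Sum: 69.1 + 9.88 + 3.6 = 82.58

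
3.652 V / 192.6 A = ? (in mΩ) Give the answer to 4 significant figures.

18.96 mΩ

(3.652) / (192.6) = 0.0189616 Ω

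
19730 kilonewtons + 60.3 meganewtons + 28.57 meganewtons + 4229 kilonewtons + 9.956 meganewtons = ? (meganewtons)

122.785 meganewtons

In meganewtons:
  19730 kilonewtons = 19730e-3 meganewtons = 19.73
  60.3 meganewtons → 60.3
  28.57 meganewtons → 28.57
  4229 kilonewtons = 4229e-3 meganewtons = 4.229
  9.956 meganewtons → 9.956
Sum: 19.73 + 60.3 + 28.57 + 4.229 + 9.956 = 122.785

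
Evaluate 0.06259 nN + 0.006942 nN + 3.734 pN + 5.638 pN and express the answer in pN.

78.904 pN

In pN:
  0.06259 nN = 0.06259 × 10³ pN = 62.59
  0.006942 nN = 0.006942 × 10³ pN = 6.942
  3.734 pN → 3.734
  5.638 pN → 5.638
Sum: 62.59 + 6.942 + 3.734 + 5.638 = 78.904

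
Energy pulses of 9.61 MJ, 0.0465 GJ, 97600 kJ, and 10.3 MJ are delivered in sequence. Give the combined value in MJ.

164.01 MJ

In MJ:
  9.61 MJ → 9.61
  0.0465 GJ = 0.0465 × 10³ MJ = 46.5
  97600 kJ = 97600 × 10⁻³ MJ = 97.6
  10.3 MJ → 10.3
Sum: 9.61 + 46.5 + 97.6 + 10.3 = 164.01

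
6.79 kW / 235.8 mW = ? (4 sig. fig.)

(6.79 × 10^3) / (235.8 × 10^-3) = 0.028796 × 10^6

28800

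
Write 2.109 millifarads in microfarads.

milli = 1e-3, micro = 1e-6; factor is 1e3.
2.109 × 1e3 = 2109

2109 microfarads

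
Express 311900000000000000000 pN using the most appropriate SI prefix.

311.9 MN

= 311.9 × 10^6 N; 10^6 is mega.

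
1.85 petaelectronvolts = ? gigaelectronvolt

peta = 1e15, giga = 1e9; factor is 1e6.
1.85 × 1e6 = 1850000

1850000 gigaelectronvolts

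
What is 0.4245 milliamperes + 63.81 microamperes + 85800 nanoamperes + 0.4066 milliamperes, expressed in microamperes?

980.71 microamperes

In microamperes:
  0.4245 milliamperes = 0.4245 × 10^3 microamperes = 424.5
  63.81 microamperes → 63.81
  85800 nanoamperes = 85800 × 10^-3 microamperes = 85.8
  0.4066 milliamperes = 0.4066 × 10^3 microamperes = 406.6
Sum: 424.5 + 63.81 + 85.8 + 406.6 = 980.71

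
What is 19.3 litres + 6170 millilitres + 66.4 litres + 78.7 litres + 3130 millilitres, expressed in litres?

173.7 litres

In litres:
  19.3 litres → 19.3
  6170 millilitres = 6170e-3 litres = 6.17
  66.4 litres → 66.4
  78.7 litres → 78.7
  3130 millilitres = 3130e-3 litres = 3.13
Sum: 19.3 + 6.17 + 66.4 + 78.7 + 3.13 = 173.7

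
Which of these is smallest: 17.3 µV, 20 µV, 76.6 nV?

17.3 µV = 0.0000173 V
20 µV = 0.00002 V
76.6 nV = 0.0000000766 V

76.6 nV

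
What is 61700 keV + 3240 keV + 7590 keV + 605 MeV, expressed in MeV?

677.53 MeV

In MeV:
  61700 keV = 61700 × 10^-3 MeV = 61.7
  3240 keV = 3240 × 10^-3 MeV = 3.24
  7590 keV = 7590 × 10^-3 MeV = 7.59
  605 MeV → 605
Sum: 61.7 + 3.24 + 7.59 + 605 = 677.53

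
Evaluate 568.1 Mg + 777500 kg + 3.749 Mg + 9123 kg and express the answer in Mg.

1358.472 Mg

In Mg:
  568.1 Mg → 568.1
  777500 kg = 777500 × 10⁻³ Mg = 777.5
  3.749 Mg → 3.749
  9123 kg = 9123 × 10⁻³ Mg = 9.123
Sum: 568.1 + 777.5 + 3.749 + 9.123 = 1358.472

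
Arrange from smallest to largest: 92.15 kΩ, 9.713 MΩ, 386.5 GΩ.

92.15 kΩ = 92150 Ω
9.713 MΩ = 9713000 Ω
386.5 GΩ = 386500000000 Ω

92.15 kΩ < 9.713 MΩ < 386.5 GΩ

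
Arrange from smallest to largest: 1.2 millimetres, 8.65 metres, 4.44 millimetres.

1.2 millimetres = 0.0012 metres
8.65 metres = 8.65 metres
4.44 millimetres = 0.00444 metres

1.2 millimetres < 4.44 millimetres < 8.65 metres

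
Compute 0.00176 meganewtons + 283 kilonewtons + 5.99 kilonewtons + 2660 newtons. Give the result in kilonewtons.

293.41 kilonewtons

In kilonewtons:
  0.00176 meganewtons = 0.00176e3 kilonewtons = 1.76
  283 kilonewtons → 283
  5.99 kilonewtons → 5.99
  2660 newtons = 2660e-3 kilonewtons = 2.66
Sum: 1.76 + 283 + 5.99 + 2.66 = 293.41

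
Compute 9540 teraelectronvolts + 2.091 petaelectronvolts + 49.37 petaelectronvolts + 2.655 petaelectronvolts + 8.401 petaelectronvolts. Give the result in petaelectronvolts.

72.057 petaelectronvolts

In petaelectronvolts:
  9540 teraelectronvolts = 9540 × 10^-3 petaelectronvolts = 9.54
  2.091 petaelectronvolts → 2.091
  49.37 petaelectronvolts → 49.37
  2.655 petaelectronvolts → 2.655
  8.401 petaelectronvolts → 8.401
Sum: 9.54 + 2.091 + 49.37 + 2.655 + 8.401 = 72.057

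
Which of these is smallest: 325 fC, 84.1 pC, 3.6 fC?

3.6 fC

325 fC = 0.000000000000325 C
84.1 pC = 0.0000000000841 C
3.6 fC = 0.0000000000000036 C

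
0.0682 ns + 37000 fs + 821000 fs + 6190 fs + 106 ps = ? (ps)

In ps:
  0.0682 ns = 0.0682e3 ps = 68.2
  37000 fs = 37000e-3 ps = 37
  821000 fs = 821000e-3 ps = 821
  6190 fs = 6190e-3 ps = 6.19
  106 ps → 106
Sum: 68.2 + 37 + 821 + 6.19 + 106 = 1038.39

1038.39 ps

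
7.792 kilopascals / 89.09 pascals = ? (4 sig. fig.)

(7.792 × 10³) / (89.09) = 0.087462 × 10³

87.46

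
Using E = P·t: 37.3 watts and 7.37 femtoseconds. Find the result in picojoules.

37.3 × 7.37 × 10⁻¹⁵ = 274.901 × 10⁻¹⁵ J

0.274901 picojoules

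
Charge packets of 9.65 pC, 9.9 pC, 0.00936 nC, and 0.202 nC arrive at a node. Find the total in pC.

In pC:
  9.65 pC → 9.65
  9.9 pC → 9.9
  0.00936 nC = 0.00936 × 10^3 pC = 9.36
  0.202 nC = 0.202 × 10^3 pC = 202
Sum: 9.65 + 9.9 + 9.36 + 202 = 230.91

230.91 pC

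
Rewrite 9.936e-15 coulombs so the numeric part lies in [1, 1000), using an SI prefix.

= 9.936e-15 coulombs; 1e-15 is femto.

9.936 femtocoulombs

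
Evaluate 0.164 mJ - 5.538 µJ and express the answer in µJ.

158.462 µJ

In µJ:
  0.164 mJ = 0.164 × 10³ µJ = 164
  5.538 µJ → 5.538
Difference: 164 - 5.538 = 158.462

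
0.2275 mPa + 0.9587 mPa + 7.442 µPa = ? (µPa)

In µPa:
  0.2275 mPa = 0.2275 × 10^3 µPa = 227.5
  0.9587 mPa = 0.9587 × 10^3 µPa = 958.7
  7.442 µPa → 7.442
Sum: 227.5 + 958.7 + 7.442 = 1193.642

1193.642 µPa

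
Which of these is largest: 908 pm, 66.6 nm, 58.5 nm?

66.6 nm

908 pm = 0.000000000908 m
66.6 nm = 0.0000000666 m
58.5 nm = 0.0000000585 m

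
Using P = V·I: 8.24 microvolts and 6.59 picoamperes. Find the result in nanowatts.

0.0000000543016 nanowatts

8.24e-6 × 6.59e-12 = 54.3016e-18 W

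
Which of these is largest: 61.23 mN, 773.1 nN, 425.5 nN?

61.23 mN

61.23 mN = 0.06123 N
773.1 nN = 0.0000007731 N
425.5 nN = 0.0000004255 N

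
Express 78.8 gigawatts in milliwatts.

giga = 10^9, milli = 10^-3; factor is 10^12.
78.8 × 10^12 = 78800000000000

78800000000000 milliwatts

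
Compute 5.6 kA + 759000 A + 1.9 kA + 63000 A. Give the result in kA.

829.5 kA

In kA:
  5.6 kA → 5.6
  759000 A = 759000 × 10⁻³ kA = 759
  1.9 kA → 1.9
  63000 A = 63000 × 10⁻³ kA = 63
Sum: 5.6 + 759 + 1.9 + 63 = 829.5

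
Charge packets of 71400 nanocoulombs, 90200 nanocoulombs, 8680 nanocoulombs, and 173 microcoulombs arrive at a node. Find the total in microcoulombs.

In microcoulombs:
  71400 nanocoulombs = 71400 × 10⁻³ microcoulombs = 71.4
  90200 nanocoulombs = 90200 × 10⁻³ microcoulombs = 90.2
  8680 nanocoulombs = 8680 × 10⁻³ microcoulombs = 8.68
  173 microcoulombs → 173
Sum: 71.4 + 90.2 + 8.68 + 173 = 343.28

343.28 microcoulombs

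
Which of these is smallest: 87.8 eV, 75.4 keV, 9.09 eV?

9.09 eV

87.8 eV = 87.8 eV
75.4 keV = 75400 eV
9.09 eV = 9.09 eV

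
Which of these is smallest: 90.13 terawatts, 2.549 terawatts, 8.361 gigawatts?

90.13 terawatts = 90130000000000 watts
2.549 terawatts = 2549000000000 watts
8.361 gigawatts = 8361000000 watts

8.361 gigawatts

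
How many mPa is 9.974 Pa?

(no prefix) = 10^0, milli = 10^-3; factor is 10^3.
9.974 × 10^3 = 9974

9974 mPa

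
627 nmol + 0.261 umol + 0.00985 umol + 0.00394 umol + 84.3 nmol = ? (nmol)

In nmol:
  627 nmol → 627
  0.261 umol = 0.261 × 10^3 nmol = 261
  0.00985 umol = 0.00985 × 10^3 nmol = 9.85
  0.00394 umol = 0.00394 × 10^3 nmol = 3.94
  84.3 nmol → 84.3
Sum: 627 + 261 + 9.85 + 3.94 + 84.3 = 986.09

986.09 nmol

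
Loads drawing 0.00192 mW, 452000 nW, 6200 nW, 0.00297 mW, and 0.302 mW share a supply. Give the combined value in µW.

765.09 µW

In µW:
  0.00192 mW = 0.00192 × 10^3 µW = 1.92
  452000 nW = 452000 × 10^-3 µW = 452
  6200 nW = 6200 × 10^-3 µW = 6.2
  0.00297 mW = 0.00297 × 10^3 µW = 2.97
  0.302 mW = 0.302 × 10^3 µW = 302
Sum: 1.92 + 452 + 6.2 + 2.97 + 302 = 765.09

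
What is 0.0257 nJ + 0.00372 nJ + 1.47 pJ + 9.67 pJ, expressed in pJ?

40.56 pJ

In pJ:
  0.0257 nJ = 0.0257 × 10^3 pJ = 25.7
  0.00372 nJ = 0.00372 × 10^3 pJ = 3.72
  1.47 pJ → 1.47
  9.67 pJ → 9.67
Sum: 25.7 + 3.72 + 1.47 + 9.67 = 40.56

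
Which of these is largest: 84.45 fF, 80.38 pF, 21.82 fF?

84.45 fF = 0.00000000000008445 F
80.38 pF = 0.00000000008038 F
21.82 fF = 0.00000000000002182 F

80.38 pF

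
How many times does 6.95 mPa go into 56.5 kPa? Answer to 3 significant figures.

(56.5 × 10^3) / (6.95 × 10^-3) = 8.129 × 10^6

8130000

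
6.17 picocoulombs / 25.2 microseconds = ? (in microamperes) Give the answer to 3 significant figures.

0.245 microamperes

(6.17e-12) / (25.2e-6) = 0.24484e-6 A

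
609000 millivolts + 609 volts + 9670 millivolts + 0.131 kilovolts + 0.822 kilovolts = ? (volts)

In volts:
  609000 millivolts = 609000e-3 volts = 609
  609 volts → 609
  9670 millivolts = 9670e-3 volts = 9.67
  0.131 kilovolts = 0.131e3 volts = 131
  0.822 kilovolts = 0.822e3 volts = 822
Sum: 609 + 609 + 9.67 + 131 + 822 = 2180.67

2180.67 volts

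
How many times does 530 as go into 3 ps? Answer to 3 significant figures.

(3 × 10⁻¹²) / (530 × 10⁻¹⁸) = 0.00566 × 10⁶

5660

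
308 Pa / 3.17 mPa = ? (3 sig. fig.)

97200

(308) / (3.17 × 10^-3) = 97.16 × 10^3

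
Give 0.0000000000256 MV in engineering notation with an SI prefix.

= 25.6 × 10⁻⁶ V; 10⁻⁶ is micro.

25.6 µV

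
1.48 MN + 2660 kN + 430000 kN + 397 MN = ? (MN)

831.14 MN

In MN:
  1.48 MN → 1.48
  2660 kN = 2660e-3 MN = 2.66
  430000 kN = 430000e-3 MN = 430
  397 MN → 397
Sum: 1.48 + 2.66 + 430 + 397 = 831.14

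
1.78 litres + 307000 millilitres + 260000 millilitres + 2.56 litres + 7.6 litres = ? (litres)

578.94 litres

In litres:
  1.78 litres → 1.78
  307000 millilitres = 307000 × 10⁻³ litres = 307
  260000 millilitres = 260000 × 10⁻³ litres = 260
  2.56 litres → 2.56
  7.6 litres → 7.6
Sum: 1.78 + 307 + 260 + 2.56 + 7.6 = 578.94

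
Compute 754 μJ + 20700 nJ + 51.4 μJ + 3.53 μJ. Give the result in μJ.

In μJ:
  754 μJ → 754
  20700 nJ = 20700e-3 μJ = 20.7
  51.4 μJ → 51.4
  3.53 μJ → 3.53
Sum: 754 + 20.7 + 51.4 + 3.53 = 829.63

829.63 μJ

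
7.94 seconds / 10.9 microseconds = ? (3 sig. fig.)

(7.94) / (10.9e-6) = 0.7284e6

728000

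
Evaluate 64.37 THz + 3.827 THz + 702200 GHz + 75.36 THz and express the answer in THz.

845.757 THz

In THz:
  64.37 THz → 64.37
  3.827 THz → 3.827
  702200 GHz = 702200 × 10⁻³ THz = 702.2
  75.36 THz → 75.36
Sum: 64.37 + 3.827 + 702.2 + 75.36 = 845.757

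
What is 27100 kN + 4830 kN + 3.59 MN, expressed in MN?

In MN:
  27100 kN = 27100 × 10⁻³ MN = 27.1
  4830 kN = 4830 × 10⁻³ MN = 4.83
  3.59 MN → 3.59
Sum: 27.1 + 4.83 + 3.59 = 35.52

35.52 MN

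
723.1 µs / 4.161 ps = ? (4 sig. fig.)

(723.1 × 10^-6) / (4.161 × 10^-12) = 173.78 × 10^6

173800000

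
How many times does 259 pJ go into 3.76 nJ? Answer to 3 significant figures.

(3.76 × 10⁻⁹) / (259 × 10⁻¹²) = 0.01452 × 10³

14.5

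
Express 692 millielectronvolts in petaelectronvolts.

milli = 1e-3, peta = 1e15; factor is 1e-18.
692 × 1e-18 = 0.000000000000000692

0.000000000000000692 petaelectronvolts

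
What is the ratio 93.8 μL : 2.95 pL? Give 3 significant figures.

31800000

(93.8e-6) / (2.95e-12) = 31.8e6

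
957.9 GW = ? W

giga = 10⁹, (no prefix) = 10⁰; factor is 10⁹.
957.9 × 10⁹ = 957900000000

957900000000 W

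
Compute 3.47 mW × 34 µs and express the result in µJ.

3.47 × 10^-3 × 34 × 10^-6 = 117.98 × 10^-9 J

0.11798 µJ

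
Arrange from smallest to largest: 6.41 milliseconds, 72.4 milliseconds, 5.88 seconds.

6.41 milliseconds < 72.4 milliseconds < 5.88 seconds

6.41 milliseconds = 0.00641 seconds
72.4 milliseconds = 0.0724 seconds
5.88 seconds = 5.88 seconds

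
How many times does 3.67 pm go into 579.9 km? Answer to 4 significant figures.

(579.9 × 10^3) / (3.67 × 10^-12) = 158.01 × 10^15

158000000000000000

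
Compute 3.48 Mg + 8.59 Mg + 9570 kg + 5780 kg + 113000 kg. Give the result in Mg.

140.42 Mg

In Mg:
  3.48 Mg → 3.48
  8.59 Mg → 8.59
  9570 kg = 9570 × 10^-3 Mg = 9.57
  5780 kg = 5780 × 10^-3 Mg = 5.78
  113000 kg = 113000 × 10^-3 Mg = 113
Sum: 3.48 + 8.59 + 9.57 + 5.78 + 113 = 140.42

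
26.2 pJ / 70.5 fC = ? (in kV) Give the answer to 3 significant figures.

0.372 kV

(26.2 × 10^-12) / (70.5 × 10^-15) = 0.37163 × 10^3 V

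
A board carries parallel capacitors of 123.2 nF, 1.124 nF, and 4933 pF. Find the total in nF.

In nF:
  123.2 nF → 123.2
  1.124 nF → 1.124
  4933 pF = 4933e-3 nF = 4.933
Sum: 123.2 + 1.124 + 4.933 = 129.257

129.257 nF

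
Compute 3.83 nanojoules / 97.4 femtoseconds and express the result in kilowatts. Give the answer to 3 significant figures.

39.3 kilowatts

(3.83 × 10^-9) / (97.4 × 10^-15) = 0.039322 × 10^6 W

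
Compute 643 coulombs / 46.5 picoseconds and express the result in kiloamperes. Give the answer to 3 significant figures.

(643) / (46.5 × 10^-12) = 13.828 × 10^12 A

13800000000 kiloamperes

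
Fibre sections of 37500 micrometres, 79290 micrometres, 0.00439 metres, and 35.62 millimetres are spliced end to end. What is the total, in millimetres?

In millimetres:
  37500 micrometres = 37500 × 10⁻³ millimetres = 37.5
  79290 micrometres = 79290 × 10⁻³ millimetres = 79.29
  0.00439 metres = 0.00439 × 10³ millimetres = 4.39
  35.62 millimetres → 35.62
Sum: 37.5 + 79.29 + 4.39 + 35.62 = 156.8

156.8 millimetres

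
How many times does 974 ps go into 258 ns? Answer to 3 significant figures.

(258 × 10⁻⁹) / (974 × 10⁻¹²) = 0.2649 × 10³

265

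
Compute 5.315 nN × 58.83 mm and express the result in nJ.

5.315 × 10⁻⁹ × 58.83 × 10⁻³ = 312.68145 × 10⁻¹² J

0.31268145 nJ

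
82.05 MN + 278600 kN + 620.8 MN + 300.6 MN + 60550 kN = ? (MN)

In MN:
  82.05 MN → 82.05
  278600 kN = 278600 × 10⁻³ MN = 278.6
  620.8 MN → 620.8
  300.6 MN → 300.6
  60550 kN = 60550 × 10⁻³ MN = 60.55
Sum: 82.05 + 278.6 + 620.8 + 300.6 + 60.55 = 1342.6

1342.6 MN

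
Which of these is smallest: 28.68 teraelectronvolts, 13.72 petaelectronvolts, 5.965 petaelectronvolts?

28.68 teraelectronvolts

28.68 teraelectronvolts = 28680000000000 electronvolts
13.72 petaelectronvolts = 13720000000000000 electronvolts
5.965 petaelectronvolts = 5965000000000000 electronvolts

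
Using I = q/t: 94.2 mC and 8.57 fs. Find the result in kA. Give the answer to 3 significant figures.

(94.2 × 10⁻³) / (8.57 × 10⁻¹⁵) = 10.992 × 10¹² A

11000000000 kA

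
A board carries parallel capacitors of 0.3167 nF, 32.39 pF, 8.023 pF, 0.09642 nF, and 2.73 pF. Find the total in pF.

In pF:
  0.3167 nF = 0.3167 × 10³ pF = 316.7
  32.39 pF → 32.39
  8.023 pF → 8.023
  0.09642 nF = 0.09642 × 10³ pF = 96.42
  2.73 pF → 2.73
Sum: 316.7 + 32.39 + 8.023 + 96.42 + 2.73 = 456.263

456.263 pF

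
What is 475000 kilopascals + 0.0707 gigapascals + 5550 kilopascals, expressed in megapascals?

551.25 megapascals

In megapascals:
  475000 kilopascals = 475000e-3 megapascals = 475
  0.0707 gigapascals = 0.0707e3 megapascals = 70.7
  5550 kilopascals = 5550e-3 megapascals = 5.55
Sum: 475 + 70.7 + 5.55 = 551.25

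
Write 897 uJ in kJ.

0.000000897 kJ

micro = 10^-6, kilo = 10^3; factor is 10^-9.
897 × 10^-9 = 0.000000897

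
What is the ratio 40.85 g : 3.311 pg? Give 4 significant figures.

12340000000000

(40.85) / (3.311 × 10^-12) = 12.338 × 10^12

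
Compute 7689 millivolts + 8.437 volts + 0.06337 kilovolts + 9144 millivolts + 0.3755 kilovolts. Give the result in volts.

In volts:
  7689 millivolts = 7689 × 10⁻³ volts = 7.689
  8.437 volts → 8.437
  0.06337 kilovolts = 0.06337 × 10³ volts = 63.37
  9144 millivolts = 9144 × 10⁻³ volts = 9.144
  0.3755 kilovolts = 0.3755 × 10³ volts = 375.5
Sum: 7.689 + 8.437 + 63.37 + 9.144 + 375.5 = 464.14

464.14 volts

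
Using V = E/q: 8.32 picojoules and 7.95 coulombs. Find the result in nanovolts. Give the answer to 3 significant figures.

(8.32e-12) / (7.95) = 1.0465e-12 V

0.00105 nanovolts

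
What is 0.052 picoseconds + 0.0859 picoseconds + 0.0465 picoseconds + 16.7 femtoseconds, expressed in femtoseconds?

In femtoseconds:
  0.052 picoseconds = 0.052 × 10^3 femtoseconds = 52
  0.0859 picoseconds = 0.0859 × 10^3 femtoseconds = 85.9
  0.0465 picoseconds = 0.0465 × 10^3 femtoseconds = 46.5
  16.7 femtoseconds → 16.7
Sum: 52 + 85.9 + 46.5 + 16.7 = 201.1

201.1 femtoseconds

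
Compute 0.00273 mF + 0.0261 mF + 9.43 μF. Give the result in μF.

38.26 μF

In μF:
  0.00273 mF = 0.00273 × 10³ μF = 2.73
  0.0261 mF = 0.0261 × 10³ μF = 26.1
  9.43 μF → 9.43
Sum: 2.73 + 26.1 + 9.43 = 38.26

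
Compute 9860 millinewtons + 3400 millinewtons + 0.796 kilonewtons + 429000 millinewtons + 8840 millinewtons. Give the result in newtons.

In newtons:
  9860 millinewtons = 9860 × 10^-3 newtons = 9.86
  3400 millinewtons = 3400 × 10^-3 newtons = 3.4
  0.796 kilonewtons = 0.796 × 10^3 newtons = 796
  429000 millinewtons = 429000 × 10^-3 newtons = 429
  8840 millinewtons = 8840 × 10^-3 newtons = 8.84
Sum: 9.86 + 3.4 + 796 + 429 + 8.84 = 1247.1

1247.1 newtons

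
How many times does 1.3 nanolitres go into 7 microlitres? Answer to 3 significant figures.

(7e-6) / (1.3e-9) = 5.385e3

5380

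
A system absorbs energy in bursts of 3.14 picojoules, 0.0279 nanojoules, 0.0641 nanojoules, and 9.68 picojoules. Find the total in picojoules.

104.82 picojoules

In picojoules:
  3.14 picojoules → 3.14
  0.0279 nanojoules = 0.0279 × 10^3 picojoules = 27.9
  0.0641 nanojoules = 0.0641 × 10^3 picojoules = 64.1
  9.68 picojoules → 9.68
Sum: 3.14 + 27.9 + 64.1 + 9.68 = 104.82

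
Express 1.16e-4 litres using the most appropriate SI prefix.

116 microlitres

= 116e-6 litres; 1e-6 is micro.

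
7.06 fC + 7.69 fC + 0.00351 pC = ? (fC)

In fC:
  7.06 fC → 7.06
  7.69 fC → 7.69
  0.00351 pC = 0.00351 × 10^3 fC = 3.51
Sum: 7.06 + 7.69 + 3.51 = 18.26

18.26 fC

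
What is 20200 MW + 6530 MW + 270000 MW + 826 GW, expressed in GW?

1122.73 GW

In GW:
  20200 MW = 20200 × 10^-3 GW = 20.2
  6530 MW = 6530 × 10^-3 GW = 6.53
  270000 MW = 270000 × 10^-3 GW = 270
  826 GW → 826
Sum: 20.2 + 6.53 + 270 + 826 = 1122.73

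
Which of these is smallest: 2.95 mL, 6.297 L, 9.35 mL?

2.95 mL = 0.00295 L
6.297 L = 6.297 L
9.35 mL = 0.00935 L

2.95 mL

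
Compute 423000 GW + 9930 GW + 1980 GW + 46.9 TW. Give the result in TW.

481.81 TW

In TW:
  423000 GW = 423000 × 10⁻³ TW = 423
  9930 GW = 9930 × 10⁻³ TW = 9.93
  1980 GW = 1980 × 10⁻³ TW = 1.98
  46.9 TW → 46.9
Sum: 423 + 9.93 + 1.98 + 46.9 = 481.81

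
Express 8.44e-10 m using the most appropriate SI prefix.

844 pm

= 844e-12 m; 1e-12 is pico.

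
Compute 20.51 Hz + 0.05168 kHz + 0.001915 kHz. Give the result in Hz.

In Hz:
  20.51 Hz → 20.51
  0.05168 kHz = 0.05168 × 10³ Hz = 51.68
  0.001915 kHz = 0.001915 × 10³ Hz = 1.915
Sum: 20.51 + 51.68 + 1.915 = 74.105

74.105 Hz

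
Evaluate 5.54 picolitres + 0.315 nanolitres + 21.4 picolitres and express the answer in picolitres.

In picolitres:
  5.54 picolitres → 5.54
  0.315 nanolitres = 0.315 × 10³ picolitres = 315
  21.4 picolitres → 21.4
Sum: 5.54 + 315 + 21.4 = 341.94

341.94 picolitres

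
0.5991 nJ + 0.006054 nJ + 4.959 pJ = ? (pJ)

610.113 pJ

In pJ:
  0.5991 nJ = 0.5991 × 10^3 pJ = 599.1
  0.006054 nJ = 0.006054 × 10^3 pJ = 6.054
  4.959 pJ → 4.959
Sum: 599.1 + 6.054 + 4.959 = 610.113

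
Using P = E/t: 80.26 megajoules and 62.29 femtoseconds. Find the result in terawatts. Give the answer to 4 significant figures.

1288000000 terawatts

(80.26e6) / (62.29e-15) = 1.28849e21 W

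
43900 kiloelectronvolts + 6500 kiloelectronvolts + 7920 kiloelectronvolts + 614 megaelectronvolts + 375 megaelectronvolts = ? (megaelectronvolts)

In megaelectronvolts:
  43900 kiloelectronvolts = 43900e-3 megaelectronvolts = 43.9
  6500 kiloelectronvolts = 6500e-3 megaelectronvolts = 6.5
  7920 kiloelectronvolts = 7920e-3 megaelectronvolts = 7.92
  614 megaelectronvolts → 614
  375 megaelectronvolts → 375
Sum: 43.9 + 6.5 + 7.92 + 614 + 375 = 1047.32

1047.32 megaelectronvolts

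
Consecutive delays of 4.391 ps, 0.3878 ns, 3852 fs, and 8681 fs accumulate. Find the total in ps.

In ps:
  4.391 ps → 4.391
  0.3878 ns = 0.3878e3 ps = 387.8
  3852 fs = 3852e-3 ps = 3.852
  8681 fs = 8681e-3 ps = 8.681
Sum: 4.391 + 387.8 + 3.852 + 8.681 = 404.724

404.724 ps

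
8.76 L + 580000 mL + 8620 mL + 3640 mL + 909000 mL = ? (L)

1510.02 L

In L:
  8.76 L → 8.76
  580000 mL = 580000e-3 L = 580
  8620 mL = 8620e-3 L = 8.62
  3640 mL = 3640e-3 L = 3.64
  909000 mL = 909000e-3 L = 909
Sum: 8.76 + 580 + 8.62 + 3.64 + 909 = 1510.02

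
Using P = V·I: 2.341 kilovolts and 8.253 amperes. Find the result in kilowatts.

2.341 × 10³ × 8.253 = 19.320273 × 10³ W

19.320273 kilowatts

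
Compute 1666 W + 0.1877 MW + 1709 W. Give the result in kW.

In kW:
  1666 W = 1666 × 10^-3 kW = 1.666
  0.1877 MW = 0.1877 × 10^3 kW = 187.7
  1709 W = 1709 × 10^-3 kW = 1.709
Sum: 1.666 + 187.7 + 1.709 = 191.075

191.075 kW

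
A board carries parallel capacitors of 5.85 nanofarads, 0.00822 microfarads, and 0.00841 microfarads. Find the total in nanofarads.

In nanofarads:
  5.85 nanofarads → 5.85
  0.00822 microfarads = 0.00822 × 10³ nanofarads = 8.22
  0.00841 microfarads = 0.00841 × 10³ nanofarads = 8.41
Sum: 5.85 + 8.22 + 8.41 = 22.48

22.48 nanofarads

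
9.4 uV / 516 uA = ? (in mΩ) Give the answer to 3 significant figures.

(9.4 × 10^-6) / (516 × 10^-6) = 0.018217 Ω

18.2 mΩ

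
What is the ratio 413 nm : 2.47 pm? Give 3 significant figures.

(413 × 10^-9) / (2.47 × 10^-12) = 167.2 × 10^3

167000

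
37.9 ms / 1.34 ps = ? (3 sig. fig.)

28300000000

(37.9e-3) / (1.34e-12) = 28.28e9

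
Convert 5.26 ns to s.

0.00000000526 s

nano = 10^-9, (no prefix) = 10^0; factor is 10^-9.
5.26 × 10^-9 = 0.00000000526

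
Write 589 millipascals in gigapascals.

milli = 10⁻³, giga = 10⁹; factor is 10⁻¹².
589 × 10⁻¹² = 0.000000000589

0.000000000589 gigapascals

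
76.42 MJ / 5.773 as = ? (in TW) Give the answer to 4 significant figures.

13240000000000 TW

(76.42 × 10⁶) / (5.773 × 10⁻¹⁸) = 13.2375 × 10²⁴ W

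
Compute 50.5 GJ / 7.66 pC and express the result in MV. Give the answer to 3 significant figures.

6590000000000000 MV

(50.5 × 10⁹) / (7.66 × 10⁻¹²) = 6.5927 × 10²¹ V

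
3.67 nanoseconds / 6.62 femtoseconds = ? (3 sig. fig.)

(3.67 × 10⁻⁹) / (6.62 × 10⁻¹⁵) = 0.5544 × 10⁶

554000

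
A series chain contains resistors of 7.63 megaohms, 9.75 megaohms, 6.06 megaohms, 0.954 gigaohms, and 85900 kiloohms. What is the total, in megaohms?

1063.34 megaohms

In megaohms:
  7.63 megaohms → 7.63
  9.75 megaohms → 9.75
  6.06 megaohms → 6.06
  0.954 gigaohms = 0.954 × 10³ megaohms = 954
  85900 kiloohms = 85900 × 10⁻³ megaohms = 85.9
Sum: 7.63 + 9.75 + 6.06 + 954 + 85.9 = 1063.34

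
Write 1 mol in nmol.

1000000000 nmol

(no prefix) = 1e0, nano = 1e-9; factor is 1e9.
1 × 1e9 = 1000000000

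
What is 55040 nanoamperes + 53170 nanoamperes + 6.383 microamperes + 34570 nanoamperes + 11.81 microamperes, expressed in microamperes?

160.973 microamperes

In microamperes:
  55040 nanoamperes = 55040 × 10⁻³ microamperes = 55.04
  53170 nanoamperes = 53170 × 10⁻³ microamperes = 53.17
  6.383 microamperes → 6.383
  34570 nanoamperes = 34570 × 10⁻³ microamperes = 34.57
  11.81 microamperes → 11.81
Sum: 55.04 + 53.17 + 6.383 + 34.57 + 11.81 = 160.973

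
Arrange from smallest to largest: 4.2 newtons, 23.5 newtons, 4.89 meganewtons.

4.2 newtons < 23.5 newtons < 4.89 meganewtons

4.2 newtons = 4.2 newtons
23.5 newtons = 23.5 newtons
4.89 meganewtons = 4890000 newtons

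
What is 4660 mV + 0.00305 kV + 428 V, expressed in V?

435.71 V

In V:
  4660 mV = 4660e-3 V = 4.66
  0.00305 kV = 0.00305e3 V = 3.05
  428 V → 428
Sum: 4.66 + 3.05 + 428 = 435.71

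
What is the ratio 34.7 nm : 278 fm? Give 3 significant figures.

125000

(34.7 × 10^-9) / (278 × 10^-15) = 0.1248 × 10^6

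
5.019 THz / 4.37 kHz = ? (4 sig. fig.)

(5.019 × 10¹²) / (4.37 × 10³) = 1.1485 × 10⁹

1149000000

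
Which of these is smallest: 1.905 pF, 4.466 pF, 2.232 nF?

1.905 pF = 0.000000000001905 F
4.466 pF = 0.000000000004466 F
2.232 nF = 0.000000002232 F

1.905 pF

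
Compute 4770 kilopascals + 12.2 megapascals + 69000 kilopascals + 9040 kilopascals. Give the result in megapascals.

In megapascals:
  4770 kilopascals = 4770 × 10⁻³ megapascals = 4.77
  12.2 megapascals → 12.2
  69000 kilopascals = 69000 × 10⁻³ megapascals = 69
  9040 kilopascals = 9040 × 10⁻³ megapascals = 9.04
Sum: 4.77 + 12.2 + 69 + 9.04 = 95.01

95.01 megapascals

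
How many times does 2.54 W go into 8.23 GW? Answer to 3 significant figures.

(8.23 × 10⁹) / (2.54) = 3.24 × 10⁹

3240000000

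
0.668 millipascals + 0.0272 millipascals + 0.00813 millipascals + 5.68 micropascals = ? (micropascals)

In micropascals:
  0.668 millipascals = 0.668e3 micropascals = 668
  0.0272 millipascals = 0.0272e3 micropascals = 27.2
  0.00813 millipascals = 0.00813e3 micropascals = 8.13
  5.68 micropascals → 5.68
Sum: 668 + 27.2 + 8.13 + 5.68 = 709.01

709.01 micropascals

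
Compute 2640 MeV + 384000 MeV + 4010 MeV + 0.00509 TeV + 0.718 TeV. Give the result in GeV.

1113.74 GeV

In GeV:
  2640 MeV = 2640 × 10⁻³ GeV = 2.64
  384000 MeV = 384000 × 10⁻³ GeV = 384
  4010 MeV = 4010 × 10⁻³ GeV = 4.01
  0.00509 TeV = 0.00509 × 10³ GeV = 5.09
  0.718 TeV = 0.718 × 10³ GeV = 718
Sum: 2.64 + 384 + 4.01 + 5.09 + 718 = 1113.74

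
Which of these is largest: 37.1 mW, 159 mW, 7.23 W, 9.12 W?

9.12 W

37.1 mW = 0.0371 W
159 mW = 0.159 W
7.23 W = 7.23 W
9.12 W = 9.12 W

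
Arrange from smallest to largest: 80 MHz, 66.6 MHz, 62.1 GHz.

66.6 MHz < 80 MHz < 62.1 GHz

80 MHz = 80000000 Hz
66.6 MHz = 66600000 Hz
62.1 GHz = 62100000000 Hz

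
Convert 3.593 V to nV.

3593000000 nV

(no prefix) = 10⁰, nano = 10⁻⁹; factor is 10⁹.
3.593 × 10⁹ = 3593000000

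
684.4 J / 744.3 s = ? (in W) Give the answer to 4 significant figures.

(684.4) / (744.3) = 0.919522 W

0.9195 W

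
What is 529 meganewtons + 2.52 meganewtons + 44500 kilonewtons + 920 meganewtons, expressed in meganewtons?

In meganewtons:
  529 meganewtons → 529
  2.52 meganewtons → 2.52
  44500 kilonewtons = 44500e-3 meganewtons = 44.5
  920 meganewtons → 920
Sum: 529 + 2.52 + 44.5 + 920 = 1496.02

1496.02 meganewtons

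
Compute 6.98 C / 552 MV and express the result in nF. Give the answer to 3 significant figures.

12.6 nF

(6.98) / (552e6) = 0.012645e-6 F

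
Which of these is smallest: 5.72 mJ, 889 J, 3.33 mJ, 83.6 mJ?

3.33 mJ

5.72 mJ = 0.00572 J
889 J = 889 J
3.33 mJ = 0.00333 J
83.6 mJ = 0.0836 J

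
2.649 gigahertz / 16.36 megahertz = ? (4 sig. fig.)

(2.649 × 10⁹) / (16.36 × 10⁶) = 0.16192 × 10³

161.9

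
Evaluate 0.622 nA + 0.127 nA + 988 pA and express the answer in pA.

In pA:
  0.622 nA = 0.622 × 10^3 pA = 622
  0.127 nA = 0.127 × 10^3 pA = 127
  988 pA → 988
Sum: 622 + 127 + 988 = 1737

1737 pA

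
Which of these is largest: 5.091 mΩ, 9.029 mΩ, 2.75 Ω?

2.75 Ω

5.091 mΩ = 0.005091 Ω
9.029 mΩ = 0.009029 Ω
2.75 Ω = 2.75 Ω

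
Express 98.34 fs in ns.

0.00009834 ns

femto = 1e-15, nano = 1e-9; factor is 1e-6.
98.34 × 1e-6 = 0.00009834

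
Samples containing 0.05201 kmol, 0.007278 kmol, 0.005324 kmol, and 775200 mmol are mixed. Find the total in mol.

In mol:
  0.05201 kmol = 0.05201e3 mol = 52.01
  0.007278 kmol = 0.007278e3 mol = 7.278
  0.005324 kmol = 0.005324e3 mol = 5.324
  775200 mmol = 775200e-3 mol = 775.2
Sum: 52.01 + 7.278 + 5.324 + 775.2 = 839.812

839.812 mol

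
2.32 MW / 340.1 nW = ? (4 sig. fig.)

(2.32 × 10^6) / (340.1 × 10^-9) = 0.0068215 × 10^15

6822000000000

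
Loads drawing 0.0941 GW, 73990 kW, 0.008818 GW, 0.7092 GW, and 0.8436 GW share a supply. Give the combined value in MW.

In MW:
  0.0941 GW = 0.0941 × 10^3 MW = 94.1
  73990 kW = 73990 × 10^-3 MW = 73.99
  0.008818 GW = 0.008818 × 10^3 MW = 8.818
  0.7092 GW = 0.7092 × 10^3 MW = 709.2
  0.8436 GW = 0.8436 × 10^3 MW = 843.6
Sum: 94.1 + 73.99 + 8.818 + 709.2 + 843.6 = 1729.708

1729.708 MW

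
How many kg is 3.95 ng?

0.00000000000395 kg

nano = 10^-9, kilo = 10^3; factor is 10^-12.
3.95 × 10^-12 = 0.00000000000395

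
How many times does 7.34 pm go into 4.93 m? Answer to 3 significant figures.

(4.93) / (7.34 × 10^-12) = 0.6717 × 10^12

672000000000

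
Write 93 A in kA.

0.093 kA

(no prefix) = 10⁰, kilo = 10³; factor is 10⁻³.
93 × 10⁻³ = 0.093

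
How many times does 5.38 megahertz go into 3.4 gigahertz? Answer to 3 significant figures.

(3.4 × 10^9) / (5.38 × 10^6) = 0.632 × 10^3

632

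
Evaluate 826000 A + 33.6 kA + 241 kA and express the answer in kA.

In kA:
  826000 A = 826000 × 10^-3 kA = 826
  33.6 kA → 33.6
  241 kA → 241
Sum: 826 + 33.6 + 241 = 1100.6

1100.6 kA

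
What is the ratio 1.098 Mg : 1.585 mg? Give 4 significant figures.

(1.098 × 10^6) / (1.585 × 10^-3) = 0.69274 × 10^9

692700000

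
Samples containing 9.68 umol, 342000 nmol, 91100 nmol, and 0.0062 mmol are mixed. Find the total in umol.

448.98 umol

In umol:
  9.68 umol → 9.68
  342000 nmol = 342000e-3 umol = 342
  91100 nmol = 91100e-3 umol = 91.1
  0.0062 mmol = 0.0062e3 umol = 6.2
Sum: 9.68 + 342 + 91.1 + 6.2 = 448.98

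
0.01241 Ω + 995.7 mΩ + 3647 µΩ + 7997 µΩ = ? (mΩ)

1019.754 mΩ

In mΩ:
  0.01241 Ω = 0.01241e3 mΩ = 12.41
  995.7 mΩ → 995.7
  3647 µΩ = 3647e-3 mΩ = 3.647
  7997 µΩ = 7997e-3 mΩ = 7.997
Sum: 12.41 + 995.7 + 3.647 + 7.997 = 1019.754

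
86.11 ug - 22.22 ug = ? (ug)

In ug:
  86.11 ug → 86.11
  22.22 ug → 22.22
Difference: 86.11 - 22.22 = 63.89

63.89 ug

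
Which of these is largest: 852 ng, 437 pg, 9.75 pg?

852 ng

852 ng = 0.000000852 g
437 pg = 0.000000000437 g
9.75 pg = 0.00000000000975 g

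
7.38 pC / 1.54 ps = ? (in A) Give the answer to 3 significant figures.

(7.38 × 10⁻¹²) / (1.54 × 10⁻¹²) = 4.7922 A

4.79 A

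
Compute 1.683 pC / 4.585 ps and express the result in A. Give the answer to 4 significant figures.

0.3671 A

(1.683e-12) / (4.585e-12) = 0.367067 A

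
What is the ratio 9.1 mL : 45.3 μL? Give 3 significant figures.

201

(9.1 × 10⁻³) / (45.3 × 10⁻⁶) = 0.2009 × 10³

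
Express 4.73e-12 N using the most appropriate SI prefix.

= 4.73e-12 N; 1e-12 is pico.

4.73 pN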